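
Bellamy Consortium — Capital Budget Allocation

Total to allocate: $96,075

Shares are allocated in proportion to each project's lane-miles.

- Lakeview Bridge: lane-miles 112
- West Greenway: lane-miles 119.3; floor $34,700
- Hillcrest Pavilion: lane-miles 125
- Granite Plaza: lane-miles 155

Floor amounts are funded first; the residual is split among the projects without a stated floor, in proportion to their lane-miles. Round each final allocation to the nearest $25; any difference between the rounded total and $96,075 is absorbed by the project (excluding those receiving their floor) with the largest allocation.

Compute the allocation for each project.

Guaranteed amounts: West Greenway $34,700. Residual $61,375.
Residual split over remaining lane-miles 392: Lakeview Bridge 17,535.71 → $17,525; Hillcrest Pavilion 19,571.11 → $19,575; Granite Plaza 24,268.18 → $24,275.

Lakeview Bridge: $17,525 · West Greenway: $34,700 · Hillcrest Pavilion: $19,575 · Granite Plaza: $24,275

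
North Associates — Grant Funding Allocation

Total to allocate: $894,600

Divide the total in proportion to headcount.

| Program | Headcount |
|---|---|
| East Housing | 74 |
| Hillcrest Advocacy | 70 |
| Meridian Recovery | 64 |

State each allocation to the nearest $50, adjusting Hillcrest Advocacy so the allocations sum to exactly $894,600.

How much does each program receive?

East Housing: $318,250 · Hillcrest Advocacy: $301,100 · Meridian Recovery: $275,250

Sum of headcount: 208.
Pro-rata amounts: East Housing 74/208 × $894,600 = 318,271.15; Hillcrest Advocacy 70/208 × $894,600 = 301,067.31; Meridian Recovery 64/208 × $894,600 = 275,261.54.
Rounded to nearest $50: East Housing $318,250; Hillcrest Advocacy $301,050; Meridian Recovery $275,250. Sum = $894,550.
Difference $894,600 − $894,550 = +$50 applied to Hillcrest Advocacy: Hillcrest Advocacy becomes $301,100.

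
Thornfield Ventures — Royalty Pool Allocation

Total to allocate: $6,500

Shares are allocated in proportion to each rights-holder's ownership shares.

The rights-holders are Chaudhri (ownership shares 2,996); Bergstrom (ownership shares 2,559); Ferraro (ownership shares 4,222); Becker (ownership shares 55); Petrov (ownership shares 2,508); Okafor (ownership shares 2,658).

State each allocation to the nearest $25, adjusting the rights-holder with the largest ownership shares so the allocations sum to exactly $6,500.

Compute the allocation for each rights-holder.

Combined ownership shares = 14,998.
Proportional shares: Chaudhri 2,996/14,998 × $6,500 = 1,298.44; Bergstrom 2,559/14,998 × $6,500 = 1,109.05; Ferraro 4,222/14,998 × $6,500 = 1,829.78; Becker 55/14,998 × $6,500 = 23.84; Petrov 2,508/14,998 × $6,500 = 1,086.94; Okafor 2,658/14,998 × $6,500 = 1,151.95.
At nearest $25: Chaudhri $1,300; Bergstrom $1,100; Ferraro $1,825; Becker $25; Petrov $1,075; Okafor $1,150. Sum = $6,475.
Difference $6,500 − $6,475 = +$25 applied to largest ownership shares (Ferraro): Ferraro becomes $1,850.

Chaudhri: $1,300; Bergstrom: $1,100; Ferraro: $1,850; Becker: $25; Petrov: $1,075; Okafor: $1,150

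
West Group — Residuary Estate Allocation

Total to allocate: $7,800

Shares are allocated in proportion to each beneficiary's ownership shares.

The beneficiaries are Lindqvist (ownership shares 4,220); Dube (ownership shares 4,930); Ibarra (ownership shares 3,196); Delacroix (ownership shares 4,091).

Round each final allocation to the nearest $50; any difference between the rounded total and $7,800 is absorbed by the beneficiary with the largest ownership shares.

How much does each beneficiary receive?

Lindqvist: $2,000 | Dube: $2,350 | Ibarra: $1,500 | Delacroix: $1,950

Combined ownership shares = 4,220 + 4,930 + 3,196 + 4,091 = 16,437.
Pro-rata amounts: Lindqvist 2,002.56; Dube 2,339.48; Ibarra 1,516.63; Delacroix 1,941.34.
Rounded to nearest $50: Lindqvist $2,000; Dube $2,350; Ibarra $1,500; Delacroix $1,950. Sum = $7,800.
No rounding difference to absorb.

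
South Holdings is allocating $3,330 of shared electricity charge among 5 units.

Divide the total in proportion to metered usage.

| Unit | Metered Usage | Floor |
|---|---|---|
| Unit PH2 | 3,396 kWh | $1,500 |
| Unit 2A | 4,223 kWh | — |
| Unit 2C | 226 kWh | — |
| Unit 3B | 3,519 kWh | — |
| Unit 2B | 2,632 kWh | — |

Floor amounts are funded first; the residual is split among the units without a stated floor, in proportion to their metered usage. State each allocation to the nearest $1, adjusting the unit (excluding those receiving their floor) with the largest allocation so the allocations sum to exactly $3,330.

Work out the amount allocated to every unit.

Minimums first: Unit PH2 $1,500. Residual $1,830.
Residual split over remaining metered usage 10,600: Unit 2A 729.07 → $729; Unit 2C 39.02 → $39; Unit 3B 607.53 → $608; Unit 2B 454.39 → $454.

Unit PH2: $1,500 | Unit 2A: $729 | Unit 2C: $39 | Unit 3B: $608 | Unit 2B: $454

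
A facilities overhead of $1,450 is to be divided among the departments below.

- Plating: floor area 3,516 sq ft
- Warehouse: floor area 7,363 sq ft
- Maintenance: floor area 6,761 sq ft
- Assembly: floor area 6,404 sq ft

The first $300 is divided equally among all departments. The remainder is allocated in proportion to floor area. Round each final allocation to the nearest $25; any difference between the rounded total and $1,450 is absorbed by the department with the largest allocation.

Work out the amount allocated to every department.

Plating: $250; Warehouse: $425; Maintenance: $400; Assembly: $375

Equal tier: $300 ÷ 4 = $75 apiece.
Remainder $1,150 by floor area (total 24,044): Plating 168.17 → $175; Warehouse 352.16 → $350; Maintenance 323.37 → $325; Assembly 306.30 → $300.
Totals: Plating $75 + $175 = $250; Warehouse $75 + $350 = $425; Maintenance $75 + $325 = $400; Assembly $75 + $300 = $375.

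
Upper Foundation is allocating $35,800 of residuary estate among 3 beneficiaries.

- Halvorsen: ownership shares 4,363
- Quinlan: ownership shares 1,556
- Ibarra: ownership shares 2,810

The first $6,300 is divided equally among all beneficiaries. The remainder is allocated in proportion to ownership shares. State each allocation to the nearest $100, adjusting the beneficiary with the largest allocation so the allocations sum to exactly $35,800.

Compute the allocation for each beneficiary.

Halvorsen: $16,800 · Quinlan: $7,400 · Ibarra: $11,600

First tranche $6,300 split equally: $2,100 each.
Remainder $29,500 by ownership shares (total 8,729): Halvorsen 14,744.93 → $14,700; Quinlan 5,258.56 → $5,300; Ibarra 9,496.51 → $9,500.
Totals: Halvorsen $2,100 + $14,700 = $16,800; Quinlan $2,100 + $5,300 = $7,400; Ibarra $2,100 + $9,500 = $11,600.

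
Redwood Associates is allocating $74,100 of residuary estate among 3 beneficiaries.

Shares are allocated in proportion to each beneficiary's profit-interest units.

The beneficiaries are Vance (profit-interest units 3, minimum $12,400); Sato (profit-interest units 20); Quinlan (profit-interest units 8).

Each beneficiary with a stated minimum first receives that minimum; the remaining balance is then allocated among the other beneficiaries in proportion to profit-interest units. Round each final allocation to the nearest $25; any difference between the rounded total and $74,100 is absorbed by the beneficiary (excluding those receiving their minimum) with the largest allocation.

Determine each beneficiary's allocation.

Fund the minimums — Vance $12,400. Balance $61,700.
Balance split over remaining profit-interest units 28: Sato 44,071.43 → $44,075; Quinlan 17,628.57 → $17,625.

Vance: $12,400; Sato: $44,075; Quinlan: $17,625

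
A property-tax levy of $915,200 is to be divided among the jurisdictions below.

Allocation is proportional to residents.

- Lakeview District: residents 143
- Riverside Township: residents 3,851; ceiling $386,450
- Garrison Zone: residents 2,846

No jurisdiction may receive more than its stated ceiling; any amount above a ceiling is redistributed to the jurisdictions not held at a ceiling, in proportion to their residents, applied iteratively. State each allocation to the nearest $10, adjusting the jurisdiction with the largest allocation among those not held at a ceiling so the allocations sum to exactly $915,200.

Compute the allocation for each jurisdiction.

Total residents = 6,840.
Proportional shares (ignoring caps): Lakeview District 19,133.57; Riverside Township 515,268.30; Garrison Zone 380,798.13.
Cap binds for Riverside Township ($386,450); balance $528,750 reallocated over remaining residents 2,989.
Shares after redistribution: Lakeview District 25,296.50 → $25,300; Garrison Zone 503,453.50 → $503,450.

Lakeview District: $25,300 · Riverside Township: $386,450 · Garrison Zone: $503,450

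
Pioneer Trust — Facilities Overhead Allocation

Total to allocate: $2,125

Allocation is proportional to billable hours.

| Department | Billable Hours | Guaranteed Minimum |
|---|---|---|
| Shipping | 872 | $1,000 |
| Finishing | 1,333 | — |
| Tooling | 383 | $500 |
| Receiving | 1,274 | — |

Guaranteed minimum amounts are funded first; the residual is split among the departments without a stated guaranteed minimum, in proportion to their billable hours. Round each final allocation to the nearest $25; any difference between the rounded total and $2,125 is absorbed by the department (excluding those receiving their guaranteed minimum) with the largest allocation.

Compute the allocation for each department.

Shipping: $1,000 | Finishing: $325 | Tooling: $500 | Receiving: $300

Fund the minimums — Shipping $1,000; Tooling $500. Residual $625.
Residual split over remaining billable hours 2,607: Finishing 319.57 → $325; Receiving 305.43 → $300.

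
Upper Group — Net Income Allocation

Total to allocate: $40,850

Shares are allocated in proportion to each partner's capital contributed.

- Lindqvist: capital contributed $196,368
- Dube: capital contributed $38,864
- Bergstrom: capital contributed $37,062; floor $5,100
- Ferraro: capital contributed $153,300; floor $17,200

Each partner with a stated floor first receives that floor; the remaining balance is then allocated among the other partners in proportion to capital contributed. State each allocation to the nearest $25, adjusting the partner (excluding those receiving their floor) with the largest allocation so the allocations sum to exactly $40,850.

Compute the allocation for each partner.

Lindqvist: $15,475; Dube: $3,075; Bergstrom: $5,100; Ferraro: $17,200

Fund the minimums — Bergstrom $5,100; Ferraro $17,200. Remaining pool $18,550.
Remaining pool split over remaining capital contributed 235,232: Lindqvist 15,485.25 → $15,475; Dube 3,064.75 → $3,075.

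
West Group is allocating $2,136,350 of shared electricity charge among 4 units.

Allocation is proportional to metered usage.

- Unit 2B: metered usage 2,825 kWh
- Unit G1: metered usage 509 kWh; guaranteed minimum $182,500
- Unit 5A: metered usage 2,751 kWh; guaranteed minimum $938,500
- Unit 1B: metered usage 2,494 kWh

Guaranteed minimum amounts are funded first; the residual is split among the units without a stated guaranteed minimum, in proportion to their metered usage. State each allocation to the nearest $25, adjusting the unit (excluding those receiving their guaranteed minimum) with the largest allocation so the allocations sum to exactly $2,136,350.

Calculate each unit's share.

Fund the minimums — Unit G1 $182,500; Unit 5A $938,500. Remaining pool $1,015,350.
Remaining pool split over remaining metered usage 5,319: Unit 2B 539,267.48 → $539,275; Unit 1B 476,082.52 → $476,075.

Unit 2B: $539,275 · Unit G1: $182,500 · Unit 5A: $938,500 · Unit 1B: $476,075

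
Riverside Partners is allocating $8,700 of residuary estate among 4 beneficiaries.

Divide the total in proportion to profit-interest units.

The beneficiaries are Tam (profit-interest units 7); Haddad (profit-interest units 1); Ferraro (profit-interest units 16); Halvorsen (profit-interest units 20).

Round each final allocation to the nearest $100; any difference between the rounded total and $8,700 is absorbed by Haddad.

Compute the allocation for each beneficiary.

Tam: $1,400 | Haddad: $100 | Ferraro: $3,200 | Halvorsen: $4,000

Combined profit-interest units = 44.
Unrounded shares: Tam 7/44 × $8,700 = 1,384.09; Haddad 1/44 × $8,700 = 197.73; Ferraro 16/44 × $8,700 = 3,163.64; Halvorsen 20/44 × $8,700 = 3,954.55.
At nearest $100: Tam $1,400; Haddad $200; Ferraro $3,200; Halvorsen $4,000. Sum = $8,800.
Difference $8,700 − $8,800 = −$100 applied to Haddad: Haddad becomes $100.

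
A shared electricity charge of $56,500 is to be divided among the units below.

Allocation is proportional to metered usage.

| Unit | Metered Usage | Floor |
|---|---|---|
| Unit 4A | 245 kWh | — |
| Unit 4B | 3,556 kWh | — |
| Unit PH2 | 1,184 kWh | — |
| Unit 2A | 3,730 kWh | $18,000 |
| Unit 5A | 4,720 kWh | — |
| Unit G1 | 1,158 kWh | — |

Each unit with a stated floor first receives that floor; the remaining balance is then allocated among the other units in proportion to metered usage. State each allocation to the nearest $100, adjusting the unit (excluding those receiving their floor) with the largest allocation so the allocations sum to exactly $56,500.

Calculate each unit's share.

Guaranteed amounts: Unit 2A $18,000. Remaining pool $38,500.
Remaining pool split over remaining metered usage 10,863: Unit 4A 868.31 → $900; Unit 4B 12,602.96 → $12,600; Unit PH2 4,196.26 → $4,200; Unit 5A 16,728.34 → $16,700; Unit G1 4,104.11 → $4,100.

Unit 4A: $900; Unit 4B: $12,600; Unit PH2: $4,200; Unit 2A: $18,000; Unit 5A: $16,700; Unit G1: $4,100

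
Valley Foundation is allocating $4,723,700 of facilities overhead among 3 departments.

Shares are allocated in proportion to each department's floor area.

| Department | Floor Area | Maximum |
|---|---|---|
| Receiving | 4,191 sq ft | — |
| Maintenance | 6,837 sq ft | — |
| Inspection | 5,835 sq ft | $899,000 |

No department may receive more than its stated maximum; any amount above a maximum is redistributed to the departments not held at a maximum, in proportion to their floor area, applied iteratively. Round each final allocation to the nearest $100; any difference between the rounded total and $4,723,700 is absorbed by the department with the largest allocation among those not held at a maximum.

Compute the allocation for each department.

Total floor area = 16,863.
Proportional shares (ignoring caps): Receiving 1,173,991.98; Maintenance 1,915,195.21; Inspection 1,634,512.81.
Capped: Inspection ($899,000); residual $3,824,700 reallocated over remaining floor area 11,028.
Remaining shares: Receiving 1,453,510.85 → $1,453,500; Maintenance 2,371,189.15 → $2,371,200.

Receiving: $1,453,500; Maintenance: $2,371,200; Inspection: $899,000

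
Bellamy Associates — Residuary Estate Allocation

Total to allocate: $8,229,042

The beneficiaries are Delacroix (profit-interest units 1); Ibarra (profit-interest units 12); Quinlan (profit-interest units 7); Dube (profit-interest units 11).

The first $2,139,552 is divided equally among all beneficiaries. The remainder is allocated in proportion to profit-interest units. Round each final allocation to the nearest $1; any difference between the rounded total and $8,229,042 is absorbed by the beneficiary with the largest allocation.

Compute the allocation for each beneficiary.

Delacroix: $731,323; Ibarra: $2,892,110; Quinlan: $1,909,934; Dube: $2,695,675

First tranche $2,139,552 split equally: $534,888 each.
Remainder $6,089,490 by profit-interest units (total 31): Delacroix 196,435.16 → $196,435; Ibarra 2,357,221.94 → $2,357,222; Quinlan 1,375,046.13 → $1,375,046; Dube 2,160,786.77 → $2,160,787.
Totals: Delacroix $534,888 + $196,435 = $731,323; Ibarra $534,888 + $2,357,222 = $2,892,110; Quinlan $534,888 + $1,375,046 = $1,909,934; Dube $534,888 + $2,160,787 = $2,695,675.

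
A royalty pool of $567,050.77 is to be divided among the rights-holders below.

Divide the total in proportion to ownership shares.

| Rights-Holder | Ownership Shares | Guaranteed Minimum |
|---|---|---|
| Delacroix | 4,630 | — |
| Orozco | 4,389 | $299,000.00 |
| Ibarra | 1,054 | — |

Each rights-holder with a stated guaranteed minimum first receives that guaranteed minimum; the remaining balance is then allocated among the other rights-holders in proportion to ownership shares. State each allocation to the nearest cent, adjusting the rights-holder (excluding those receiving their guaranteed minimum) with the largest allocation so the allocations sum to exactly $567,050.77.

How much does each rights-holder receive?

Minimums first: Orozco $299,000.00. Remaining pool $268,050.77.
Remaining pool split over remaining ownership shares 5,684: Delacroix 218,345.3668 → $218,345.37; Ibarra 49,705.4032 → $49,705.40.

Delacroix: $218,345.37 · Orozco: $299,000.00 · Ibarra: $49,705.40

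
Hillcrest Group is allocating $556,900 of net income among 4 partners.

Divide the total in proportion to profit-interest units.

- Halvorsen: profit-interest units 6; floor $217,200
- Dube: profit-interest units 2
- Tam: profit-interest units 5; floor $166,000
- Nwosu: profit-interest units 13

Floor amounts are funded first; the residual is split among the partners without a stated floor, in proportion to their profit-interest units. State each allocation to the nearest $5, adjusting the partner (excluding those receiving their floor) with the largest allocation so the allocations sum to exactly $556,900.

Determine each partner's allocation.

Fund the minimums — Halvorsen $217,200; Tam $166,000. Balance $173,700.
Balance split over remaining profit-interest units 15: Dube 23,160.00 → $23,160; Nwosu 150,540.00 → $150,540.

Halvorsen: $217,200 | Dube: $23,160 | Tam: $166,000 | Nwosu: $150,540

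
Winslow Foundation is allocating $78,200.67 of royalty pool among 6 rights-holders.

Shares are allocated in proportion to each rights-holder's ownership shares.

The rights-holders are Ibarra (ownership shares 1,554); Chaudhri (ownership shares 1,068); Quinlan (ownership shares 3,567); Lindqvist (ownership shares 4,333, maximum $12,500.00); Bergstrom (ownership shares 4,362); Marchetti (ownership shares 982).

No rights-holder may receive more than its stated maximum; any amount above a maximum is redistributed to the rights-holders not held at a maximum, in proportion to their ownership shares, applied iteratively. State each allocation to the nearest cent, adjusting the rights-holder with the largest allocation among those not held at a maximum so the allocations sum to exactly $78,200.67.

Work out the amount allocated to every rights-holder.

Combined ownership shares = 15,866.
Pro-rata shares before constraints: Ibarra 7,659.3874; Chaudhri 5,263.9806; Quinlan 17,581.1036; Lindqvist 21,356.5803; Bergstrom 21,499.5161; Marchetti 4,840.1020.
Cap binds for Lindqvist ($12,500.00); balance $65,700.67 reallocated over remaining ownership shares 11,533.
Redistributed shares: Ibarra 8,852.7565 → $8,852.76; Chaudhri 6,084.1338 → $6,084.13; Quinlan 20,320.3234 → $20,320.32; Bergstrom 24,849.2433 → $24,849.24; Marchetti 5,594.2129 → $5,594.21.
Rounding difference +$0.01 applied to Bergstrom → $24,849.25.

Ibarra: $8,852.76; Chaudhri: $6,084.13; Quinlan: $20,320.32; Lindqvist: $12,500.00; Bergstrom: $24,849.25; Marchetti: $5,594.21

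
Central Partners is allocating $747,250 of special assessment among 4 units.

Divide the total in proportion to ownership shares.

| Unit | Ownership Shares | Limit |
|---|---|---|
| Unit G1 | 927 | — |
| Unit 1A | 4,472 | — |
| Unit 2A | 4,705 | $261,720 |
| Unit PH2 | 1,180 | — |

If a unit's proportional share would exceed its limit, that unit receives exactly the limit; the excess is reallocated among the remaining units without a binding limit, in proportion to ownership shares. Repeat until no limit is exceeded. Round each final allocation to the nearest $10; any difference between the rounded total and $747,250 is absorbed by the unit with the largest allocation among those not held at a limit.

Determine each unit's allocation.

Combined ownership shares = 11,284.
Unconstrained shares: Unit G1 61,387.87; Unit 1A 296,145.16; Unit 2A 311,574.91; Unit PH2 78,142.06.
Held at cap: Unit 2A ($261,720); balance $485,530 reallocated over remaining ownership shares 6,579.
Remaining shares: Unit G1 68,412.57 → $68,410; Unit 1A 330,033.46 → $330,030; Unit PH2 87,083.96 → $87,080.
Rounding difference +$10 applied to Unit 1A → $330,040.

Unit G1: $68,410 | Unit 1A: $330,040 | Unit 2A: $261,720 | Unit PH2: $87,080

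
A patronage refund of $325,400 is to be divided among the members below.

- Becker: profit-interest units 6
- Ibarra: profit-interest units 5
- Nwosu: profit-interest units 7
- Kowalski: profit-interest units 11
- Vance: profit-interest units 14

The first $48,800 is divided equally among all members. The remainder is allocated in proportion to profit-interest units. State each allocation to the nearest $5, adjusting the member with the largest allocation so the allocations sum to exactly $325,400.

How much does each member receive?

First tranche $48,800 split equally: $9,760 each.
Remainder $276,600 by profit-interest units (total 43): Becker 38,595.35 → $38,595; Ibarra 32,162.79 → $32,165; Nwosu 45,027.91 → $45,030; Kowalski 70,758.14 → $70,760; Vance 90,055.81 → $90,055.
Rounding difference −$5 on remainder applied to Vance.
Totals: Becker $9,760 + $38,595 = $48,355; Ibarra $9,760 + $32,165 = $41,925; Nwosu $9,760 + $45,030 = $54,790; Kowalski $9,760 + $70,760 = $80,520; Vance $9,760 + $90,050 = $99,810.

Becker: $48,355 · Ibarra: $41,925 · Nwosu: $54,790 · Kowalski: $80,520 · Vance: $99,810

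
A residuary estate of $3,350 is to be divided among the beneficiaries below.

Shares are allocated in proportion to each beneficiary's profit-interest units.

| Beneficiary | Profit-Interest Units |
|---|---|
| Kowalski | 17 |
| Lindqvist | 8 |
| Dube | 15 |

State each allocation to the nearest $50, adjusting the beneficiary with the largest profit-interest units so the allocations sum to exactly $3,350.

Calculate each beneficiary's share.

Combined profit-interest units = 40.
Unrounded shares: Kowalski 17/40 × $3,350 = 1,423.75; Lindqvist 8/40 × $3,350 = 670.00; Dube 15/40 × $3,350 = 1,256.25.
Rounded to nearest $50: Kowalski $1,400; Lindqvist $650; Dube $1,250. Sum = $3,300.
Difference $3,350 − $3,300 = +$50 applied to largest profit-interest units (Kowalski): Kowalski becomes $1,450.

Kowalski: $1,450 · Lindqvist: $650 · Dube: $1,250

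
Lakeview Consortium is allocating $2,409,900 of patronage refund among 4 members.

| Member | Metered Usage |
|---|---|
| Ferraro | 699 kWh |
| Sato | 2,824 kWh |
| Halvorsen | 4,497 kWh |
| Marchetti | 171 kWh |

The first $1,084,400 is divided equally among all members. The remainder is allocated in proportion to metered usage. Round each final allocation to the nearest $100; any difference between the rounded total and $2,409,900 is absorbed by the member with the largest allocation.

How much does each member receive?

$1,084,400 shared equally gives $271,100 per member.
Remainder $1,325,500 by metered usage (total 8,191): Ferraro 113,114.94 → $113,100; Sato 456,990.84 → $457,000; Halvorsen 727,722.32 → $727,700; Marchetti 27,671.90 → $27,700.
Totals: Ferraro $271,100 + $113,100 = $384,200; Sato $271,100 + $457,000 = $728,100; Halvorsen $271,100 + $727,700 = $998,800; Marchetti $271,100 + $27,700 = $298,800.

Ferraro: $384,200 | Sato: $728,100 | Halvorsen: $998,800 | Marchetti: $298,800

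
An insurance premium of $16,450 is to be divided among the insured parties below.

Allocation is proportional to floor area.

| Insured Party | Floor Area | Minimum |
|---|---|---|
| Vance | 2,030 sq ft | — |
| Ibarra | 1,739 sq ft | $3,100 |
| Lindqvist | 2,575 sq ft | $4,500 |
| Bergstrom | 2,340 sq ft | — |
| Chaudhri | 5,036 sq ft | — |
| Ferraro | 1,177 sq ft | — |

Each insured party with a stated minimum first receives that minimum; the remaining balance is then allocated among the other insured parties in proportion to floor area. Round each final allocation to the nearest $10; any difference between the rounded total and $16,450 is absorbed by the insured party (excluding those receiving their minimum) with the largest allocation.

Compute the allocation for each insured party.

Vance: $1,700; Ibarra: $3,100; Lindqvist: $4,500; Bergstrom: $1,960; Chaudhri: $4,210; Ferraro: $980

Minimums first: Ibarra $3,100; Lindqvist $4,500. Remaining pool $8,850.
Remaining pool split over remaining floor area 10,583: Vance 1,697.58 → $1,700; Bergstrom 1,956.82 → $1,960; Chaudhri 4,211.34 → $4,210; Ferraro 984.26 → $980.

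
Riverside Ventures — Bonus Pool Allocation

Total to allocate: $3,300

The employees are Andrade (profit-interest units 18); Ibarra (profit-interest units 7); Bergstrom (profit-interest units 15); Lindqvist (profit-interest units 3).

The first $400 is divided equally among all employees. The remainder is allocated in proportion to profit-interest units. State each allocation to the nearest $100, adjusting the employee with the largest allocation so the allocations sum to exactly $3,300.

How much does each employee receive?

Andrade: $1,300; Ibarra: $600; Bergstrom: $1,100; Lindqvist: $300

First tranche $400 split equally: $100 each.
Remainder $2,900 by profit-interest units (total 43): Andrade 1,213.95 → $1,200; Ibarra 472.09 → $500; Bergstrom 1,011.63 → $1,000; Lindqvist 202.33 → $200.
Totals: Andrade $100 + $1,200 = $1,300; Ibarra $100 + $500 = $600; Bergstrom $100 + $1,000 = $1,100; Lindqvist $100 + $200 = $300.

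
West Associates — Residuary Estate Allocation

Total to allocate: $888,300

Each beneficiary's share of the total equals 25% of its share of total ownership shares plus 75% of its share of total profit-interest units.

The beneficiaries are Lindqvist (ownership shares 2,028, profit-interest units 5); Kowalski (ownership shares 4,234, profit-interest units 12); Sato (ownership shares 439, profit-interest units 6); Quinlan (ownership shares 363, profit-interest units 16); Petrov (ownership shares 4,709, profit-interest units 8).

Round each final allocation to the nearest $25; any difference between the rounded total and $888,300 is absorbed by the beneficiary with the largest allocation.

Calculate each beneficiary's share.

Ownership shares total 11,773; profit-interest units total 47.
Blended shares (25% ownership shares + 75% profit-interest units): Lindqvist 0.1229; Kowalski 0.2814; Sato 0.1051; Quinlan 0.2630; Petrov 0.2277.
Unrounded shares: Lindqvist 109,129.32; Kowalski 249,966.27; Sato 93,330.89; Quinlan 233,647.30; Petrov 202,226.23.
At nearest $25: Lindqvist $109,125; Kowalski $249,975; Sato $93,325; Quinlan $233,650; Petrov $202,225. Sum = $888,300.
Rounded total matches; no reconciliation needed.

Lindqvist: $109,125 | Kowalski: $249,975 | Sato: $93,325 | Quinlan: $233,650 | Petrov: $202,225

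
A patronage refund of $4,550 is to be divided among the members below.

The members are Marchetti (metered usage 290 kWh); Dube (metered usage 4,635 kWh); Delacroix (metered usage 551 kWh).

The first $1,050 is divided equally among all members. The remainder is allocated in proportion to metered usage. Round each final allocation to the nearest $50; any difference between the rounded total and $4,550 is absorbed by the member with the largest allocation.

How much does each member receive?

Marchetti: $550 · Dube: $3,300 · Delacroix: $700

$1,050 shared equally gives $350 per member.
Remainder $3,500 by metered usage (total 5,476): Marchetti 185.35 → $200; Dube 2,962.47 → $2,950; Delacroix 352.17 → $350.
Totals: Marchetti $350 + $200 = $550; Dube $350 + $2,950 = $3,300; Delacroix $350 + $350 = $700.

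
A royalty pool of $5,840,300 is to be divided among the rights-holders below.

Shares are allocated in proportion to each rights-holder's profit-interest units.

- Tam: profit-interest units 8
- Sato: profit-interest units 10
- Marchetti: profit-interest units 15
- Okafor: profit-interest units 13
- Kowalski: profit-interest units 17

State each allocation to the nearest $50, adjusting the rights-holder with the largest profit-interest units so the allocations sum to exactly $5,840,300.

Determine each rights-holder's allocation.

Sum of profit-interest units: 63.
Raw shares: Tam 8/63 × $5,840,300 = 741,625.40; Sato 10/63 × $5,840,300 = 927,031.75; Marchetti 15/63 × $5,840,300 = 1,390,547.62; Okafor 13/63 × $5,840,300 = 1,205,141.27; Kowalski 17/63 × $5,840,300 = 1,575,953.97.
After rounding ($50): Tam $741,650; Sato $927,050; Marchetti $1,390,550; Okafor $1,205,150; Kowalski $1,575,950. Sum = $5,840,350.
Difference $5,840,300 − $5,840,350 = −$50 applied to largest profit-interest units (Kowalski): Kowalski becomes $1,575,900.

Tam: $741,650 | Sato: $927,050 | Marchetti: $1,390,550 | Okafor: $1,205,150 | Kowalski: $1,575,900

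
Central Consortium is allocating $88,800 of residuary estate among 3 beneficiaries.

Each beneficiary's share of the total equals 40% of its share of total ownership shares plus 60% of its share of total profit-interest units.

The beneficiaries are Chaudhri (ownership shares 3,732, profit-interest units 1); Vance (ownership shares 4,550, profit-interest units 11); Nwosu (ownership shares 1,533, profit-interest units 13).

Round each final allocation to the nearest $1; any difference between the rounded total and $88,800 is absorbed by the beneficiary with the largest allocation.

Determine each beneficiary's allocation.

Ownership shares total 9,815; profit-interest units total 25.
Combined weights (40% ownership shares + 60% profit-interest units): Chaudhri 0.1761; Vance 0.4494; Nwosu 0.3745.
Unrounded shares: Chaudhri 15,637.12; Vance 39,909.43; Nwosu 33,253.45.
After rounding ($1): Chaudhri $15,637; Vance $39,909; Nwosu $33,253. Sum = $88,799.
Difference $88,800 − $88,799 = +$1 applied to largest allocation (Vance): Vance becomes $39,910.

Chaudhri: $15,637; Vance: $39,910; Nwosu: $33,253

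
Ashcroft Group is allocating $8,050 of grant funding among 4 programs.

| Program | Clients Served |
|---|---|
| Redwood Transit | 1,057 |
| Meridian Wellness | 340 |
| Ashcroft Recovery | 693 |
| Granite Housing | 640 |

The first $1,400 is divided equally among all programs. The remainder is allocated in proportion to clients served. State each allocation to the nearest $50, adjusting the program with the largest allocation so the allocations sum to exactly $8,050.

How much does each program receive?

First tranche $1,400 split equally: $350 each.
Remainder $6,650 by clients served (total 2,730): Redwood Transit 2,574.74 → $2,550; Meridian Wellness 828.21 → $850; Ashcroft Recovery 1,688.08 → $1,700; Granite Housing 1,558.97 → $1,550.
Totals: Redwood Transit $350 + $2,550 = $2,900; Meridian Wellness $350 + $850 = $1,200; Ashcroft Recovery $350 + $1,700 = $2,050; Granite Housing $350 + $1,550 = $1,900.

Redwood Transit: $2,900 | Meridian Wellness: $1,200 | Ashcroft Recovery: $2,050 | Granite Housing: $1,900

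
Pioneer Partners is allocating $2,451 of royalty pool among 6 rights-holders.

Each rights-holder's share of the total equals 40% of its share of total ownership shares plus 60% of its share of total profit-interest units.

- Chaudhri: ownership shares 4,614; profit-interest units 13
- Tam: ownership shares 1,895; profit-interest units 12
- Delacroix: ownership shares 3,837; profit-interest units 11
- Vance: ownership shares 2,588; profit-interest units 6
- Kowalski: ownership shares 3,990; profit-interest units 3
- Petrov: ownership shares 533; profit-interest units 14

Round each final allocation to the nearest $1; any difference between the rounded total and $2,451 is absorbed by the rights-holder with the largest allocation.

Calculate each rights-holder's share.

Chaudhri: $582 | Tam: $406 | Delacroix: $490 | Vance: $295 | Kowalski: $299 | Petrov: $379

Totals — ownership shares 17,457, profit-interest units 59.
Composite weights (40% ownership shares + 60% profit-interest units): Chaudhri 0.2379; Tam 0.1655; Delacroix 0.1998; Vance 0.1203; Kowalski 0.1219; Petrov 0.1546.
Pro-rata amounts: Chaudhri 583.16; Tam 405.53; Delacroix 489.67; Vance 294.90; Kowalski 298.86; Petrov 378.89.
At nearest $1: Chaudhri $583; Tam $406; Delacroix $490; Vance $295; Kowalski $299; Petrov $379. Sum = $2,452.
Difference $2,451 − $2,452 = −$1 applied to largest allocation (Chaudhri): Chaudhri becomes $582.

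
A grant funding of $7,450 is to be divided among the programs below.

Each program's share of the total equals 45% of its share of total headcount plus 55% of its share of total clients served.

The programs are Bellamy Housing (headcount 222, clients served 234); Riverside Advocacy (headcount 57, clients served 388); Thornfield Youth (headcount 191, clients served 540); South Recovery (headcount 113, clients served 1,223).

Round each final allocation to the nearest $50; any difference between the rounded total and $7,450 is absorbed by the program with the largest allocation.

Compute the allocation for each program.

Bellamy Housing: $1,700 · Riverside Advocacy: $1,000 · Thornfield Youth: $2,050 · South Recovery: $2,700

Headcount total 583; clients served total 2,385.
Blended shares (45% headcount + 55% clients served): Bellamy Housing 0.2253; Riverside Advocacy 0.1335; Thornfield Youth 0.2720; South Recovery 0.3693.
Proportional shares: Bellamy Housing 1,678.61; Riverside Advocacy 994.37; Thornfield Youth 2,026.07; South Recovery 2,750.95.
Rounded to nearest $50: Bellamy Housing $1,700; Riverside Advocacy $1,000; Thornfield Youth $2,050; South Recovery $2,750. Sum = $7,500.
Difference $7,450 − $7,500 = −$50 applied to largest allocation (South Recovery): South Recovery becomes $2,700.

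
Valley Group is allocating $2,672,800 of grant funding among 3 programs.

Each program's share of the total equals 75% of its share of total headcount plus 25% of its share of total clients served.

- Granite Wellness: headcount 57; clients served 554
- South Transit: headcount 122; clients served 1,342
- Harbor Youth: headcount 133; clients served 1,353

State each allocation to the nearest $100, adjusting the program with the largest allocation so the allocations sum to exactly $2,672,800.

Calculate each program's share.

Headcount total 312; clients served total 3,249.
Blended shares (75% headcount + 25% clients served): Granite Wellness 0.1796; South Transit 0.3965; Harbor Youth 0.4238.
Raw shares: Granite Wellness 480,162.46; South Transit 1,059,850.12; Harbor Youth 1,132,787.42.
After rounding ($100): Granite Wellness $480,200; South Transit $1,059,900; Harbor Youth $1,132,800. Sum = $2,672,900.
Difference $2,672,800 − $2,672,900 = −$100 applied to largest allocation (Harbor Youth): Harbor Youth becomes $1,132,700.

Granite Wellness: $480,200 | South Transit: $1,059,900 | Harbor Youth: $1,132,700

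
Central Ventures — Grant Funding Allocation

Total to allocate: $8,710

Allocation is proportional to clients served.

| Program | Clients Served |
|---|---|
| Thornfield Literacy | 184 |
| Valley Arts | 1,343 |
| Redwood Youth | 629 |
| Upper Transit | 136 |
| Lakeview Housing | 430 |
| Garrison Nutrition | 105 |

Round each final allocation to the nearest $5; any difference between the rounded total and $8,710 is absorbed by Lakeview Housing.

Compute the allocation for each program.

Total clients served = 2,827.
Unrounded shares: Thornfield Literacy 184/2,827 × $8,710 = 566.90; Valley Arts 1,343/2,827 × $8,710 = 4,137.79; Redwood Youth 629/2,827 × $8,710 = 1,937.95; Upper Transit 136/2,827 × $8,710 = 419.02; Lakeview Housing 430/2,827 × $8,710 = 1,324.83; Garrison Nutrition 105/2,827 × $8,710 = 323.51.
After rounding ($5): Thornfield Literacy $565; Valley Arts $4,140; Redwood Youth $1,940; Upper Transit $420; Lakeview Housing $1,325; Garrison Nutrition $325. Sum = $8,715.
Difference $8,710 − $8,715 = −$5 applied to Lakeview Housing: Lakeview Housing becomes $1,320.

Thornfield Literacy: $565; Valley Arts: $4,140; Redwood Youth: $1,940; Upper Transit: $420; Lakeview Housing: $1,320; Garrison Nutrition: $325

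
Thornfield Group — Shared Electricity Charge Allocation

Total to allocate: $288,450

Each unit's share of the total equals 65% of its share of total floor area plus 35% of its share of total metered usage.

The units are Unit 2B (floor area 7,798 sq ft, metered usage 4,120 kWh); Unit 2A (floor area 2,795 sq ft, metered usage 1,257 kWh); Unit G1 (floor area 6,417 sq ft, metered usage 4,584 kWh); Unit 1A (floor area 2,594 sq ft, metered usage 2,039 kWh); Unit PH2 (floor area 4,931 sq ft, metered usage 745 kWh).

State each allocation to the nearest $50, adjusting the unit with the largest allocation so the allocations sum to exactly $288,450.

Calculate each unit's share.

Floor area total 24,535; metered usage total 12,745.
Combined weights (65% floor area + 35% metered usage): Unit 2B 0.3197; Unit 2A 0.1086; Unit G1 0.2959; Unit 1A 0.1247; Unit PH2 0.1511.
Proportional shares: Unit 2B 92,226.98; Unit 2A 31,316.06; Unit G1 85,349.11; Unit 1A 35,974.54; Unit PH2 43,583.30.
Rounded to nearest $50: Unit 2B $92,250; Unit 2A $31,300; Unit G1 $85,350; Unit 1A $35,950; Unit PH2 $43,600. Sum = $288,450.
Sum already equals the total — no adjustment.

Unit 2B: $92,250; Unit 2A: $31,300; Unit G1: $85,350; Unit 1A: $35,950; Unit PH2: $43,600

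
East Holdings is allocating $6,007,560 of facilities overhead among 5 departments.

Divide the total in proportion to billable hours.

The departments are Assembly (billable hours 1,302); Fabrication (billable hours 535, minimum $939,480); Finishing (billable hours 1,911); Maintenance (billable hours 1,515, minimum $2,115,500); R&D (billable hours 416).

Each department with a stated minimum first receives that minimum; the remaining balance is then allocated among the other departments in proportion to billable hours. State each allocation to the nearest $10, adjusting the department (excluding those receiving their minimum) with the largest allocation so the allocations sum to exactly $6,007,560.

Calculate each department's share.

Minimums first: Fabrication $939,480; Maintenance $2,115,500. Remaining pool $2,952,580.
Remaining pool split over remaining billable hours 3,629: Assembly 1,059,316.38 → $1,059,320; Finishing 1,554,803.08 → $1,554,800; R&D 338,460.53 → $338,460.

Assembly: $1,059,320; Fabrication: $939,480; Finishing: $1,554,800; Maintenance: $2,115,500; R&D: $338,460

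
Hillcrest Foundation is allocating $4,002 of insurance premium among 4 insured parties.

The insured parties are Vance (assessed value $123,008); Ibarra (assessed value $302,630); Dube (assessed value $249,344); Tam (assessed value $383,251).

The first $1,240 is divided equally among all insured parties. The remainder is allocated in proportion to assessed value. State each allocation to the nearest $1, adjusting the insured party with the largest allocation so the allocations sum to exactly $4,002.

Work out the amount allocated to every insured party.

Vance: $631; Ibarra: $1,100; Dube: $961; Tam: $1,310

$1,240 shared equally gives $310 per insured party.
Remainder $2,762 by assessed value (total 1,058,233): Vance 321.05 → $321; Ibarra 789.87 → $790; Dube 650.79 → $651; Tam 1,000.29 → $1,000.
Totals: Vance $310 + $321 = $631; Ibarra $310 + $790 = $1,100; Dube $310 + $651 = $961; Tam $310 + $1,000 = $1,310.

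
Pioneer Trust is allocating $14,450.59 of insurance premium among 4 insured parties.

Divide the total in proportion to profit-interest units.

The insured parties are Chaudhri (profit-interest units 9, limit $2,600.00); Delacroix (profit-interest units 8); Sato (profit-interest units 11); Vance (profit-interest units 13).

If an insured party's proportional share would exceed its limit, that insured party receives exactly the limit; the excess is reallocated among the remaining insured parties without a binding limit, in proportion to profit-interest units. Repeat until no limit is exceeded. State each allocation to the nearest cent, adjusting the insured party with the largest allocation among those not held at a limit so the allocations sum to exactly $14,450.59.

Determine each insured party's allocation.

Combined profit-interest units = 41.
Pro-rata shares before constraints: Chaudhri 3,172.0807; Delacroix 2,819.6273; Sato 3,876.9876; Vance 4,581.8944.
Held at cap: Chaudhri ($2,600.00); balance $11,850.59 reallocated over remaining profit-interest units 32.
Shares after redistribution: Delacroix 2,962.6475 → $2,962.65; Sato 4,073.6403 → $4,073.64; Vance 4,814.3022 → $4,814.30.

Chaudhri: $2,600.00 · Delacroix: $2,962.65 · Sato: $4,073.64 · Vance: $4,814.30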